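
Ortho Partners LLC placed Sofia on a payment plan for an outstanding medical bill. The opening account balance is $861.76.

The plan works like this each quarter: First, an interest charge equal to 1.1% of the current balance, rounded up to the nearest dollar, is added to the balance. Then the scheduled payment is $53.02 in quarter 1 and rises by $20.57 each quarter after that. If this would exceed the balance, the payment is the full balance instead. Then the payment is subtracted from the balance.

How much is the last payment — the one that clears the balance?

$113.65

# | Opening | Interest | Payment | End bal
1 | $861.76 | $10.00 | $53.02 | $818.74
2 | $818.74 | $10.00 | $73.59 | $755.15
3 | $755.15 | $9.00 | $94.16 | $669.99
4 | $669.99 | $8.00 | $114.73 | $563.26
5 | $563.26 | $7.00 | $135.30 | $434.96
6 | $434.96 | $5.00 | $155.87 | $284.09
7 | $284.09 | $4.00 | $176.44 | $111.65
8 | $111.65 | $2.00 | $113.65 | $0.00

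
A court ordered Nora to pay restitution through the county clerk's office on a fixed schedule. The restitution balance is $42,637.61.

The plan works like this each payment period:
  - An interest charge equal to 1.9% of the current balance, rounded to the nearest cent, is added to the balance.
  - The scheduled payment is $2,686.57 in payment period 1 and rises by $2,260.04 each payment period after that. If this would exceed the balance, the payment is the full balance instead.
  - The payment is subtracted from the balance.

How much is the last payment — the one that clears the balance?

Payment period 1: opening $42,637.61; interest $810.11 → $43,447.72; payment $2,686.57; balance $40,761.15
Payment period 2: opening $40,761.15; interest $774.46 → $41,535.61; payment $4,946.61; balance $36,589.00
Payment period 3: opening $36,589.00; interest $695.19 → $37,284.19; payment $7,206.65; balance $30,077.54
Payment period 4: opening $30,077.54; interest $571.47 → $30,649.01; payment $9,466.69; balance $21,182.32
Payment period 5: opening $21,182.32; interest $402.46 → $21,584.78; payment $11,726.73; balance $9,858.05
Payment period 6: opening $9,858.05; interest $187.30 → $10,045.35; payment $10,045.35; balance $0.00

$10,045.35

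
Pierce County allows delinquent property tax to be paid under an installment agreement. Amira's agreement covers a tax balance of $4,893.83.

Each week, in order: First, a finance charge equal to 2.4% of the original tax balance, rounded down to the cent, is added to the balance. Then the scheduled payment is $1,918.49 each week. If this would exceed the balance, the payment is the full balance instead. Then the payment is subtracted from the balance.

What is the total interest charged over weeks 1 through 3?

$352.35

Week 1: $4,893.83 +$117.45 interest = $5,011.28; pay $1,918.49 → $3,092.79
Week 2: $3,092.79 +$117.45 interest = $3,210.24; pay $1,918.49 → $1,291.75
Week 3: $1,291.75 +$117.45 interest = $1,409.20; pay $1,409.20 → $0.00
Total interest: $117.45 + $117.45 + $117.45 = $352.35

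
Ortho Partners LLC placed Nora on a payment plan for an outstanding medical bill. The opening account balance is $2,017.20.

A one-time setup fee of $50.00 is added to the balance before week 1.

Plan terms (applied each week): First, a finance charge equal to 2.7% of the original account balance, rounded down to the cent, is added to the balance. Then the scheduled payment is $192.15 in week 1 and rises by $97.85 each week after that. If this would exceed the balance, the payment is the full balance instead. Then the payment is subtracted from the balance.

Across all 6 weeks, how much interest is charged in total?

$326.76

Week 1: $2,067.20 +$54.46 interest = $2,121.66; pay $192.15 → $1,929.51
Week 2: $1,929.51 +$54.46 interest = $1,983.97; pay $290.00 → $1,693.97
Week 3: $1,693.97 +$54.46 interest = $1,748.43; pay $387.85 → $1,360.58
Week 4: $1,360.58 +$54.46 interest = $1,415.04; pay $485.70 → $929.34
Week 5: $929.34 +$54.46 interest = $983.80; pay $583.55 → $400.25
Week 6: $400.25 +$54.46 interest = $454.71; pay $454.71 → $0.00
Total interest: $54.46 + $54.46 + $54.46 + $54.46 + $54.46 + $54.46 = $326.76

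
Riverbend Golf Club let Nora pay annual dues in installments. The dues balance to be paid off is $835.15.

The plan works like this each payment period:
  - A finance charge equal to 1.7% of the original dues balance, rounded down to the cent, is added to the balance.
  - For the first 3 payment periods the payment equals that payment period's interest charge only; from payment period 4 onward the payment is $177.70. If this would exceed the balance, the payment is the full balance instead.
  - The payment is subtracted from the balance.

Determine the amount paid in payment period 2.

# | Opening | Interest | Payment | End bal
1 | $835.15 | $14.19 | $14.19 | $835.15
2 | $835.15 | $14.19 | $14.19 | $835.15

$14.19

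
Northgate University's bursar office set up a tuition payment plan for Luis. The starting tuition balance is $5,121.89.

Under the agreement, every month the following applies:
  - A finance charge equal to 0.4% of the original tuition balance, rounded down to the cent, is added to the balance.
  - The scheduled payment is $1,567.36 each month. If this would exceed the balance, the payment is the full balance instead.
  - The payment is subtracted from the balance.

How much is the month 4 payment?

$501.73

Month 1: $5,121.89 +$20.48 interest = $5,142.37; pay $1,567.36 → $3,575.01
Month 2: $3,575.01 +$20.48 interest = $3,595.49; pay $1,567.36 → $2,028.13
Month 3: $2,028.13 +$20.48 interest = $2,048.61; pay $1,567.36 → $481.25
Month 4: $481.25 +$20.48 interest = $501.73; pay $501.73 → $0.00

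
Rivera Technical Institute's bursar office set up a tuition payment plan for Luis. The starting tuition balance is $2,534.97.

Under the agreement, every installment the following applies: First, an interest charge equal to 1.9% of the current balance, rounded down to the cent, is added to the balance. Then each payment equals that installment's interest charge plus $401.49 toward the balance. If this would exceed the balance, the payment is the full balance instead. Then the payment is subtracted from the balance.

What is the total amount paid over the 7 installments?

$2,711.89

Installment 1: opening $2,534.97; interest $48.16 → $2,583.13; payment $449.65; balance $2,133.48
Installment 2: opening $2,133.48; interest $40.53 → $2,174.01; payment $442.02; balance $1,731.99
Installment 3: opening $1,731.99; interest $32.90 → $1,764.89; payment $434.39; balance $1,330.50
Installment 4: opening $1,330.50; interest $25.27 → $1,355.77; payment $426.76; balance $929.01
Installment 5: opening $929.01; interest $17.65 → $946.66; payment $419.14; balance $527.52
Installment 6: opening $527.52; interest $10.02 → $537.54; payment $411.51; balance $126.03
Installment 7: opening $126.03; interest $2.39 → $128.42; payment $128.42; balance $0.00
Total paid: $2,711.89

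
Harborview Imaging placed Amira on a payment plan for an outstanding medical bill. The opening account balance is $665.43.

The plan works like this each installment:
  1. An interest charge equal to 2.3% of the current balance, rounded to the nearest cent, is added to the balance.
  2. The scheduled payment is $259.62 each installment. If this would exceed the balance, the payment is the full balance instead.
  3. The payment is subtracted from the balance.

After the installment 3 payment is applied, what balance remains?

Installment 1: opening $665.43; interest $15.30 → $680.73; payment $259.62; balance $421.11
Installment 2: opening $421.11; interest $9.69 → $430.80; payment $259.62; balance $171.18
Installment 3: opening $171.18; interest $3.94 → $175.12; payment $175.12; balance $0.00

$0.00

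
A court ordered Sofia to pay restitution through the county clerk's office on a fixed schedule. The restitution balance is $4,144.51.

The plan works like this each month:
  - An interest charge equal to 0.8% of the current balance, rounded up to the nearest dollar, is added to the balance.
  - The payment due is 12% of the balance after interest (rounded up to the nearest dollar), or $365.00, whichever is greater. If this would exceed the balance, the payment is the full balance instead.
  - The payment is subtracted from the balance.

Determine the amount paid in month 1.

$502.00

Month 1: $4,144.51 +$34.00 interest = $4,178.51; pay $502.00 → $3,676.51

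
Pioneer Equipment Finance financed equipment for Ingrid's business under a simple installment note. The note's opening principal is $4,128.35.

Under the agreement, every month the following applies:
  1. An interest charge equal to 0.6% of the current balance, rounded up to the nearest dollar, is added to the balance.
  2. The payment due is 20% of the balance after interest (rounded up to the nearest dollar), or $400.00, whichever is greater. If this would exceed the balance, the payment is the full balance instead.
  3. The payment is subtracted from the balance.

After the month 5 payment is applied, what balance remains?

$1,342.35

Month 1: $4,128.35 +$25.00 interest = $4,153.35; pay $831.00 → $3,322.35
Month 2: $3,322.35 +$20.00 interest = $3,342.35; pay $669.00 → $2,673.35
Month 3: $2,673.35 +$17.00 interest = $2,690.35; pay $539.00 → $2,151.35
Month 4: $2,151.35 +$13.00 interest = $2,164.35; pay $433.00 → $1,731.35
Month 5: $1,731.35 +$11.00 interest = $1,742.35; pay $400.00 → $1,342.35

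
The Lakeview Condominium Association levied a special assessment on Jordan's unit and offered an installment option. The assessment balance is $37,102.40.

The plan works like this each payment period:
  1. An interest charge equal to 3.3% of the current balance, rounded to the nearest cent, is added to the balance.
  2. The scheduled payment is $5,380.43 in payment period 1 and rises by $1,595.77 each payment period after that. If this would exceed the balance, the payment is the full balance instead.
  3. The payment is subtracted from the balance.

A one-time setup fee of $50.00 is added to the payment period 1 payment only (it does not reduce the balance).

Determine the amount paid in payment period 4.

Payment period 1: opening $37,102.40; interest $1,224.38 → $38,326.78; payment $5,380.43 (+ $50.00 fee); balance $32,946.35
Payment period 2: opening $32,946.35; interest $1,087.23 → $34,033.58; payment $6,976.20; balance $27,057.38
Payment period 3: opening $27,057.38; interest $892.89 → $27,950.27; payment $8,571.97; balance $19,378.30
Payment period 4: opening $19,378.30; interest $639.48 → $20,017.78; payment $10,167.74; balance $9,850.04

$10,167.74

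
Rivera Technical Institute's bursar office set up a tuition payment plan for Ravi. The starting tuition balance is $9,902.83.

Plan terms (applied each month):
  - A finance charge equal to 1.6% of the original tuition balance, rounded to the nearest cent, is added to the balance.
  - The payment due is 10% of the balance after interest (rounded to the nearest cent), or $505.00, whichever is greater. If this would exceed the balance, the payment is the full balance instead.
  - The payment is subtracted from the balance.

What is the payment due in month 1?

$1,006.13

Month 1: opening $9,902.83; interest $158.45 → $10,061.28; payment $1,006.13; balance $9,055.15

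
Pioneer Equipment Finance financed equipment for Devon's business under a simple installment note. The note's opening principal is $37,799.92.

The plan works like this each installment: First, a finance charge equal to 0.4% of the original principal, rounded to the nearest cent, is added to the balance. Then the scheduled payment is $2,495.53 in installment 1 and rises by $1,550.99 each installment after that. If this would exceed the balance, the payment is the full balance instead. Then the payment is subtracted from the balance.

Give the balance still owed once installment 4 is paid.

Installment 1: $37,799.92 +$151.20 interest = $37,951.12; pay $2,495.53 → $35,455.59
Installment 2: $35,455.59 +$151.20 interest = $35,606.79; pay $4,046.52 → $31,560.27
Installment 3: $31,560.27 +$151.20 interest = $31,711.47; pay $5,597.51 → $26,113.96
Installment 4: $26,113.96 +$151.20 interest = $26,265.16; pay $7,148.50 → $19,116.66

$19,116.66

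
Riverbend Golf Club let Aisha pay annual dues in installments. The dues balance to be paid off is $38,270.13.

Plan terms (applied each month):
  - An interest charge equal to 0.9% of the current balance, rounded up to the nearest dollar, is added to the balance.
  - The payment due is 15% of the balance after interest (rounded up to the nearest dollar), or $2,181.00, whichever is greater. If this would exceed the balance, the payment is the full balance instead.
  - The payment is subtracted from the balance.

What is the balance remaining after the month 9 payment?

Month 1: $38,270.13 +$345.00 interest = $38,615.13; pay $5,793.00 → $32,822.13
Month 2: $32,822.13 +$296.00 interest = $33,118.13; pay $4,968.00 → $28,150.13
Month 3: $28,150.13 +$254.00 interest = $28,404.13; pay $4,261.00 → $24,143.13
Month 4: $24,143.13 +$218.00 interest = $24,361.13; pay $3,655.00 → $20,706.13
Month 5: $20,706.13 +$187.00 interest = $20,893.13; pay $3,134.00 → $17,759.13
Month 6: $17,759.13 +$160.00 interest = $17,919.13; pay $2,688.00 → $15,231.13
Month 7: $15,231.13 +$138.00 interest = $15,369.13; pay $2,306.00 → $13,063.13
Month 8: $13,063.13 +$118.00 interest = $13,181.13; pay $2,181.00 → $11,000.13
Month 9: $11,000.13 +$100.00 interest = $11,100.13; pay $2,181.00 → $8,919.13

$8,919.13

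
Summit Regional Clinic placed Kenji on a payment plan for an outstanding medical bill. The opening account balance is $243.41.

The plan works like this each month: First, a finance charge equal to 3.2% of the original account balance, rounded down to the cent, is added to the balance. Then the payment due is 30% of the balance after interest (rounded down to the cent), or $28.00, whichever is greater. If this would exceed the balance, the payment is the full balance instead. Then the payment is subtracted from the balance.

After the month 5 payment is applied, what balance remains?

$52.03

# | Opening | Interest | Payment | End bal
1 | $243.41 | $7.78 | $75.35 | $175.84
2 | $175.84 | $7.78 | $55.08 | $128.54
3 | $128.54 | $7.78 | $40.89 | $95.43
4 | $95.43 | $7.78 | $30.96 | $72.25
5 | $72.25 | $7.78 | $28.00 | $52.03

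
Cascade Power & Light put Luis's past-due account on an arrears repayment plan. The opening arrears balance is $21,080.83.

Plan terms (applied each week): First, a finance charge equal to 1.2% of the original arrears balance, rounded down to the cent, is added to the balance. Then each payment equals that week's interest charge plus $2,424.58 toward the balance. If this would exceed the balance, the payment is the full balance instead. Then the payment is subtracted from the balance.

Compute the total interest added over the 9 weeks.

# | Opening | Interest | Payment | End bal
1 | $21,080.83 | $252.96 | $2,677.54 | $18,656.25
2 | $18,656.25 | $252.96 | $2,677.54 | $16,231.67
3 | $16,231.67 | $252.96 | $2,677.54 | $13,807.09
4 | $13,807.09 | $252.96 | $2,677.54 | $11,382.51
5 | $11,382.51 | $252.96 | $2,677.54 | $8,957.93
6 | $8,957.93 | $252.96 | $2,677.54 | $6,533.35
7 | $6,533.35 | $252.96 | $2,677.54 | $4,108.77
8 | $4,108.77 | $252.96 | $2,677.54 | $1,684.19
9 | $1,684.19 | $252.96 | $1,937.15 | $0.00
Total interest: $252.96 + $252.96 + $252.96 + $252.96 + $252.96 + $252.96 + $252.96 + $252.96 + $252.96 = $2,276.64

$2,276.64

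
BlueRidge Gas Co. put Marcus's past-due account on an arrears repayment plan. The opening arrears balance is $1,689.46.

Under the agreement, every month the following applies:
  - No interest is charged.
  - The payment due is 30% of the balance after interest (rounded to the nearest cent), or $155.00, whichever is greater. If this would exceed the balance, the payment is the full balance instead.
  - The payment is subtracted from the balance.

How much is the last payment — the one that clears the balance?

$95.64

Month 1: $1,689.46 − $506.84 → $1,182.62
Month 2: $1,182.62 − $354.79 → $827.83
Month 3: $827.83 − $248.35 → $579.48
Month 4: $579.48 − $173.84 → $405.64
Month 5: $405.64 − $155.00 → $250.64
Month 6: $250.64 − $155.00 → $95.64
Month 7: $95.64 − $95.64 → $0.00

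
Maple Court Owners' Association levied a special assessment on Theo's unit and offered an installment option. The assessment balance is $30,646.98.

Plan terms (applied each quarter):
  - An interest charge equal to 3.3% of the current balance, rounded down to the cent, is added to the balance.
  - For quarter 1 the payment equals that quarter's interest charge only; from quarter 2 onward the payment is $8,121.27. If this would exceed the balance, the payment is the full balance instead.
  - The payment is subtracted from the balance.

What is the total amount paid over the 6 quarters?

Quarter 1: $30,646.98 +$1,011.35 interest = $31,658.33; pay $1,011.35 → $30,646.98
Quarter 2: $30,646.98 +$1,011.35 interest = $31,658.33; pay $8,121.27 → $23,537.06
Quarter 3: $23,537.06 +$776.72 interest = $24,313.78; pay $8,121.27 → $16,192.51
Quarter 4: $16,192.51 +$534.35 interest = $16,726.86; pay $8,121.27 → $8,605.59
Quarter 5: $8,605.59 +$283.98 interest = $8,889.57; pay $8,121.27 → $768.30
Quarter 6: $768.30 +$25.35 interest = $793.65; pay $793.65 → $0.00
Total paid: $34,290.08

$34,290.08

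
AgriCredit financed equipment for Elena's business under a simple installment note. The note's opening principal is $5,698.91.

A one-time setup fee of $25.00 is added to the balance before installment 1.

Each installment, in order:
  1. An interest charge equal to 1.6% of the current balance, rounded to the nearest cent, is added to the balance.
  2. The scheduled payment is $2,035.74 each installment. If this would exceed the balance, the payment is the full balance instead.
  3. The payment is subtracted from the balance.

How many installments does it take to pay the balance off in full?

3

# | Opening | Interest | Payment | End bal
1 | $5,723.91 | $91.58 | $2,035.74 | $3,779.75
2 | $3,779.75 | $60.48 | $2,035.74 | $1,804.49
3 | $1,804.49 | $28.87 | $1,833.36 | $0.00
Balance reaches $0.00 in installment 3.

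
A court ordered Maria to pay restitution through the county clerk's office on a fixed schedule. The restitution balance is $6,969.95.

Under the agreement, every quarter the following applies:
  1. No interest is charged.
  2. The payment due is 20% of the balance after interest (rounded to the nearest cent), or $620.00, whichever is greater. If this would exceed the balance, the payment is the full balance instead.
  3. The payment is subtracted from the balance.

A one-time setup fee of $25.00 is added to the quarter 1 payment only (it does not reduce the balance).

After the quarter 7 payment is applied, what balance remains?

# | Opening | Payment | Fee | End bal
1 | $6,969.95 | $1,393.99 | $25.00 | $5,575.96
2 | $5,575.96 | $1,115.19 | — | $4,460.77
3 | $4,460.77 | $892.15 | — | $3,568.62
4 | $3,568.62 | $713.72 | — | $2,854.90
5 | $2,854.90 | $620.00 | — | $2,234.90
6 | $2,234.90 | $620.00 | — | $1,614.90
7 | $1,614.90 | $620.00 | — | $994.90

$994.90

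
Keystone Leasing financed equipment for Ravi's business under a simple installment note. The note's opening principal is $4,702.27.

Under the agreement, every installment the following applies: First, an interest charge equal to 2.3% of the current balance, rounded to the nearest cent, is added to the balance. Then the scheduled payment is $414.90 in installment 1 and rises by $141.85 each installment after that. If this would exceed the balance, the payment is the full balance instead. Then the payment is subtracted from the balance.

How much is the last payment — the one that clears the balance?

$571.37

# | Opening | Interest | Payment | End bal
1 | $4,702.27 | $108.15 | $414.90 | $4,395.52
2 | $4,395.52 | $101.10 | $556.75 | $3,939.87
3 | $3,939.87 | $90.62 | $698.60 | $3,331.89
4 | $3,331.89 | $76.63 | $840.45 | $2,568.07
5 | $2,568.07 | $59.07 | $982.30 | $1,644.84
6 | $1,644.84 | $37.83 | $1,124.15 | $558.52
7 | $558.52 | $12.85 | $571.37 | $0.00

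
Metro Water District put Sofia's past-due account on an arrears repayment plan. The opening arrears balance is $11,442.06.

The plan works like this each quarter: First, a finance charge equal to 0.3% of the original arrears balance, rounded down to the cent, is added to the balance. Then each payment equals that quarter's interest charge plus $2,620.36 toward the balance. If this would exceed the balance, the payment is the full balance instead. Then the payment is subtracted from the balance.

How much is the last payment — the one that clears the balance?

$994.94

Quarter 1: opening $11,442.06; interest $34.32 → $11,476.38; payment $2,654.68; balance $8,821.70
Quarter 2: opening $8,821.70; interest $34.32 → $8,856.02; payment $2,654.68; balance $6,201.34
Quarter 3: opening $6,201.34; interest $34.32 → $6,235.66; payment $2,654.68; balance $3,580.98
Quarter 4: opening $3,580.98; interest $34.32 → $3,615.30; payment $2,654.68; balance $960.62
Quarter 5: opening $960.62; interest $34.32 → $994.94; payment $994.94; balance $0.00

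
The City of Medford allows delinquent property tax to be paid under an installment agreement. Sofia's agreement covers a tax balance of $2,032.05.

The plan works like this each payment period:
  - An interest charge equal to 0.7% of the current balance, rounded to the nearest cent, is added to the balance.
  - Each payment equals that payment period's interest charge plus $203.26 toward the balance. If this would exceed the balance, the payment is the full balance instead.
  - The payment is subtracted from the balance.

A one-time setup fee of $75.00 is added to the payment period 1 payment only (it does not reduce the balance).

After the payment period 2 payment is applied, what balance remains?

$1,625.53

Payment period 1: opening $2,032.05; interest $14.22 → $2,046.27; payment $217.48 (+ $75.00 fee); balance $1,828.79
Payment period 2: opening $1,828.79; interest $12.80 → $1,841.59; payment $216.06; balance $1,625.53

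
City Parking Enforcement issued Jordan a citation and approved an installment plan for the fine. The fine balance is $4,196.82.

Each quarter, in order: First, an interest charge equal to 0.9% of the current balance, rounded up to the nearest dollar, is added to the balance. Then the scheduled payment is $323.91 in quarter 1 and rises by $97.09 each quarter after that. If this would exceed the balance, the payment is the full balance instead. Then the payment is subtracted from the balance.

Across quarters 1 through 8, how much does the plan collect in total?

Quarter 1: opening $4,196.82; interest $38.00 → $4,234.82; payment $323.91; balance $3,910.91
Quarter 2: opening $3,910.91; interest $36.00 → $3,946.91; payment $421.00; balance $3,525.91
Quarter 3: opening $3,525.91; interest $32.00 → $3,557.91; payment $518.09; balance $3,039.82
Quarter 4: opening $3,039.82; interest $28.00 → $3,067.82; payment $615.18; balance $2,452.64
Quarter 5: opening $2,452.64; interest $23.00 → $2,475.64; payment $712.27; balance $1,763.37
Quarter 6: opening $1,763.37; interest $16.00 → $1,779.37; payment $809.36; balance $970.01
Quarter 7: opening $970.01; interest $9.00 → $979.01; payment $906.45; balance $72.56
Quarter 8: opening $72.56; interest $1.00 → $73.56; payment $73.56; balance $0.00
Total paid: $4,379.82

$4,379.82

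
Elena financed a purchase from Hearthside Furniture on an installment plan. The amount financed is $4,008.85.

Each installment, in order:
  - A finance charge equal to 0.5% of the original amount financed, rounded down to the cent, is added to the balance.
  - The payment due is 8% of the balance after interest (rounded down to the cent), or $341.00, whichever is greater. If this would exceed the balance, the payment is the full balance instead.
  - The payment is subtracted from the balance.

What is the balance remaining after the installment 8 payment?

$1,441.17

Installment 1: opening $4,008.85; interest $20.04 → $4,028.89; payment $341.00; balance $3,687.89
Installment 2: opening $3,687.89; interest $20.04 → $3,707.93; payment $341.00; balance $3,366.93
Installment 3: opening $3,366.93; interest $20.04 → $3,386.97; payment $341.00; balance $3,045.97
Installment 4: opening $3,045.97; interest $20.04 → $3,066.01; payment $341.00; balance $2,725.01
Installment 5: opening $2,725.01; interest $20.04 → $2,745.05; payment $341.00; balance $2,404.05
Installment 6: opening $2,404.05; interest $20.04 → $2,424.09; payment $341.00; balance $2,083.09
Installment 7: opening $2,083.09; interest $20.04 → $2,103.13; payment $341.00; balance $1,762.13
Installment 8: opening $1,762.13; interest $20.04 → $1,782.17; payment $341.00; balance $1,441.17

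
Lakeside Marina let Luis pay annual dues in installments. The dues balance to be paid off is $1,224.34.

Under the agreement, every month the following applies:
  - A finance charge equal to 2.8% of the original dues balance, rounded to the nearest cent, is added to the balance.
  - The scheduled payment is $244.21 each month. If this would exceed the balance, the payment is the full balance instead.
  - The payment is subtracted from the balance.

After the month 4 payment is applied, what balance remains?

Month 1: $1,224.34 +$34.28 interest = $1,258.62; pay $244.21 → $1,014.41
Month 2: $1,014.41 +$34.28 interest = $1,048.69; pay $244.21 → $804.48
Month 3: $804.48 +$34.28 interest = $838.76; pay $244.21 → $594.55
Month 4: $594.55 +$34.28 interest = $628.83; pay $244.21 → $384.62

$384.62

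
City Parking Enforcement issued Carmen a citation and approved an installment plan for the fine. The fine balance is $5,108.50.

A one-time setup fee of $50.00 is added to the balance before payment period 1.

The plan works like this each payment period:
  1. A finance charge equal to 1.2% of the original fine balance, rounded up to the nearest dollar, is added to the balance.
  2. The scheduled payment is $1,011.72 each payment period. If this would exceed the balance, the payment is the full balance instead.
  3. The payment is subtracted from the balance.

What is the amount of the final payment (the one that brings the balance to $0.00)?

Payment period 1: $5,158.50 +$62.00 interest = $5,220.50; pay $1,011.72 → $4,208.78
Payment period 2: $4,208.78 +$62.00 interest = $4,270.78; pay $1,011.72 → $3,259.06
Payment period 3: $3,259.06 +$62.00 interest = $3,321.06; pay $1,011.72 → $2,309.34
Payment period 4: $2,309.34 +$62.00 interest = $2,371.34; pay $1,011.72 → $1,359.62
Payment period 5: $1,359.62 +$62.00 interest = $1,421.62; pay $1,011.72 → $409.90
Payment period 6: $409.90 +$62.00 interest = $471.90; pay $471.90 → $0.00

$471.90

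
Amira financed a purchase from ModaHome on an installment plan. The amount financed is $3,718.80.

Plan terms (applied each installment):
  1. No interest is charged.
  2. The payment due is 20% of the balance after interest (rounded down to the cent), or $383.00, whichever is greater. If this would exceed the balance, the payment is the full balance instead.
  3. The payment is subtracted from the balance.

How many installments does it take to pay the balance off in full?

# | Opening | Payment | End bal
1 | $3,718.80 | $743.76 | $2,975.04
2 | $2,975.04 | $595.00 | $2,380.04
3 | $2,380.04 | $476.00 | $1,904.04
4 | $1,904.04 | $383.00 | $1,521.04
5 | $1,521.04 | $383.00 | $1,138.04
6 | $1,138.04 | $383.00 | $755.04
7 | $755.04 | $383.00 | $372.04
8 | $372.04 | $372.04 | $0.00
Balance reaches $0.00 in installment 8.

8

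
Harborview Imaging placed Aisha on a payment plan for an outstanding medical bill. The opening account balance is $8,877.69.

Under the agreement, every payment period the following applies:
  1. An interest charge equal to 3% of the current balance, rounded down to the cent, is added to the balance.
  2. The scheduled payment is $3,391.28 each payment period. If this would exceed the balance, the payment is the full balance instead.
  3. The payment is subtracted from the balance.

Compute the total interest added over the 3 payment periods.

Payment period 1: opening $8,877.69; interest $266.33 → $9,144.02; payment $3,391.28; balance $5,752.74
Payment period 2: opening $5,752.74; interest $172.58 → $5,925.32; payment $3,391.28; balance $2,534.04
Payment period 3: opening $2,534.04; interest $76.02 → $2,610.06; payment $2,610.06; balance $0.00
Total interest: $266.33 + $172.58 + $76.02 = $514.93

$514.93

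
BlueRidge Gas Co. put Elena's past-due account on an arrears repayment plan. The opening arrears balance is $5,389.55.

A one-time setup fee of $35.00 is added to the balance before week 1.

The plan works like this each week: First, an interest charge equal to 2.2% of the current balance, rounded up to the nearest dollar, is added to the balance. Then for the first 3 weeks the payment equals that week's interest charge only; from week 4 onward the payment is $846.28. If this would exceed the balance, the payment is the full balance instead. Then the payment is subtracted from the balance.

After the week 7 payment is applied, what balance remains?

$2,422.43

Week 1: $5,424.55 +$120.00 interest = $5,544.55; pay $120.00 → $5,424.55
Week 2: $5,424.55 +$120.00 interest = $5,544.55; pay $120.00 → $5,424.55
Week 3: $5,424.55 +$120.00 interest = $5,544.55; pay $120.00 → $5,424.55
Week 4: $5,424.55 +$120.00 interest = $5,544.55; pay $846.28 → $4,698.27
Week 5: $4,698.27 +$104.00 interest = $4,802.27; pay $846.28 → $3,955.99
Week 6: $3,955.99 +$88.00 interest = $4,043.99; pay $846.28 → $3,197.71
Week 7: $3,197.71 +$71.00 interest = $3,268.71; pay $846.28 → $2,422.43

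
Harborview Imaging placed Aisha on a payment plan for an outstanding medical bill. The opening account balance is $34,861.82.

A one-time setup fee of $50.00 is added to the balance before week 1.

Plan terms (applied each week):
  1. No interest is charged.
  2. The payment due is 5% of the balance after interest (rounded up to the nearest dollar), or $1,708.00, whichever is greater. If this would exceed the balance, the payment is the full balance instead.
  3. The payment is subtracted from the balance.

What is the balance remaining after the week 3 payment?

$29,749.82

Week 1: $34,911.82 − $1,746.00 → $33,165.82
Week 2: $33,165.82 − $1,708.00 → $31,457.82
Week 3: $31,457.82 − $1,708.00 → $29,749.82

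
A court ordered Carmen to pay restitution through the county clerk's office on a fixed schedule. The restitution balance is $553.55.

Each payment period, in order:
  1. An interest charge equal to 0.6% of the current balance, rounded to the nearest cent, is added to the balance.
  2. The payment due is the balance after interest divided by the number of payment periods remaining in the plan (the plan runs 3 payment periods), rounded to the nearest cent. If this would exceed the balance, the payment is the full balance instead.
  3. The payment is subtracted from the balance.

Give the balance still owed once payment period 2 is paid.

Payment period 1: $553.55 +$3.32 interest = $556.87; pay $185.62 → $371.25
Payment period 2: $371.25 +$2.23 interest = $373.48; pay $186.74 → $186.74

$186.74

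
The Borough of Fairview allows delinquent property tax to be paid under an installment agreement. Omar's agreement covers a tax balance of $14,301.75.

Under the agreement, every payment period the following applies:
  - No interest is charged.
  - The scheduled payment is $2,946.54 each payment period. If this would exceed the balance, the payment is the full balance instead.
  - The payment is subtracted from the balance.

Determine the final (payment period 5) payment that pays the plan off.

Payment period 1: $14,301.75 − $2,946.54 → $11,355.21
Payment period 2: $11,355.21 − $2,946.54 → $8,408.67
Payment period 3: $8,408.67 − $2,946.54 → $5,462.13
Payment period 4: $5,462.13 − $2,946.54 → $2,515.59
Payment period 5: $2,515.59 − $2,515.59 → $0.00

$2,515.59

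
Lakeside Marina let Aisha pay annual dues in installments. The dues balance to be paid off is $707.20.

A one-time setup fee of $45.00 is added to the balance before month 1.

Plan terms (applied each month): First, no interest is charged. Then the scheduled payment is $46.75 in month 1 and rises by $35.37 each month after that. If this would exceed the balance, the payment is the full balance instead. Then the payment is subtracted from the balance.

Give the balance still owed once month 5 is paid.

$164.75

Month 1: opening $752.20; payment $46.75; balance $705.45
Month 2: opening $705.45; payment $82.12; balance $623.33
Month 3: opening $623.33; payment $117.49; balance $505.84
Month 4: opening $505.84; payment $152.86; balance $352.98
Month 5: opening $352.98; payment $188.23; balance $164.75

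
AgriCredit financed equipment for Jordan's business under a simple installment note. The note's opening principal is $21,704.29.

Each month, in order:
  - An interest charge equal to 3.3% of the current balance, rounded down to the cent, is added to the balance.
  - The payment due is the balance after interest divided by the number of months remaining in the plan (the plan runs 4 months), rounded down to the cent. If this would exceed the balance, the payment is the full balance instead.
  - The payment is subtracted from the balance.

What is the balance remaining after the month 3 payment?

Month 1: $21,704.29 +$716.24 interest = $22,420.53; pay $5,605.13 → $16,815.40
Month 2: $16,815.40 +$554.90 interest = $17,370.30; pay $5,790.10 → $11,580.20
Month 3: $11,580.20 +$382.14 interest = $11,962.34; pay $5,981.17 → $5,981.17

$5,981.17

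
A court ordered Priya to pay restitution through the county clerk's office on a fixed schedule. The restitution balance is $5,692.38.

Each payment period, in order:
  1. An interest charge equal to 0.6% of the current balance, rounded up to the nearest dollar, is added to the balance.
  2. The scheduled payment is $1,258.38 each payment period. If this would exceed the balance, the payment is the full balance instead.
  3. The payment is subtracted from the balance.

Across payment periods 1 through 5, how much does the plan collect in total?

Payment period 1: opening $5,692.38; interest $35.00 → $5,727.38; payment $1,258.38; balance $4,469.00
Payment period 2: opening $4,469.00; interest $27.00 → $4,496.00; payment $1,258.38; balance $3,237.62
Payment period 3: opening $3,237.62; interest $20.00 → $3,257.62; payment $1,258.38; balance $1,999.24
Payment period 4: opening $1,999.24; interest $12.00 → $2,011.24; payment $1,258.38; balance $752.86
Payment period 5: opening $752.86; interest $5.00 → $757.86; payment $757.86; balance $0.00
Total paid: $5,791.38

$5,791.38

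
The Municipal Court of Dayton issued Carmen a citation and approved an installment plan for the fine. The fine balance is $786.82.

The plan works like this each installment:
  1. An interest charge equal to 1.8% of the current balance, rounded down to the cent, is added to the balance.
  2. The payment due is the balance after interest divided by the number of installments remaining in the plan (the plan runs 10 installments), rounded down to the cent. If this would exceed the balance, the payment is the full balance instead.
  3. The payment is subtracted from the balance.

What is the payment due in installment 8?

$90.75

Installment 1: $786.82 +$14.16 interest = $800.98; pay $80.09 → $720.89
Installment 2: $720.89 +$12.97 interest = $733.86; pay $81.54 → $652.32
Installment 3: $652.32 +$11.74 interest = $664.06; pay $83.00 → $581.06
Installment 4: $581.06 +$10.45 interest = $591.51; pay $84.50 → $507.01
Installment 5: $507.01 +$9.12 interest = $516.13; pay $86.02 → $430.11
Installment 6: $430.11 +$7.74 interest = $437.85; pay $87.57 → $350.28
Installment 7: $350.28 +$6.30 interest = $356.58; pay $89.14 → $267.44
Installment 8: $267.44 +$4.81 interest = $272.25; pay $90.75 → $181.50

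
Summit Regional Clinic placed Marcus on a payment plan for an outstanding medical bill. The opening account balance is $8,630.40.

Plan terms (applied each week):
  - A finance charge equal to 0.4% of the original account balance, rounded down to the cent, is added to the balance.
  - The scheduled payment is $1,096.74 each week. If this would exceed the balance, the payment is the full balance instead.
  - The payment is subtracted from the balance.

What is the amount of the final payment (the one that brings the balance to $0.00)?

$167.16

Week 1: $8,630.40 +$34.52 interest = $8,664.92; pay $1,096.74 → $7,568.18
Week 2: $7,568.18 +$34.52 interest = $7,602.70; pay $1,096.74 → $6,505.96
Week 3: $6,505.96 +$34.52 interest = $6,540.48; pay $1,096.74 → $5,443.74
Week 4: $5,443.74 +$34.52 interest = $5,478.26; pay $1,096.74 → $4,381.52
Week 5: $4,381.52 +$34.52 interest = $4,416.04; pay $1,096.74 → $3,319.30
Week 6: $3,319.30 +$34.52 interest = $3,353.82; pay $1,096.74 → $2,257.08
Week 7: $2,257.08 +$34.52 interest = $2,291.60; pay $1,096.74 → $1,194.86
Week 8: $1,194.86 +$34.52 interest = $1,229.38; pay $1,096.74 → $132.64
Week 9: $132.64 +$34.52 interest = $167.16; pay $167.16 → $0.00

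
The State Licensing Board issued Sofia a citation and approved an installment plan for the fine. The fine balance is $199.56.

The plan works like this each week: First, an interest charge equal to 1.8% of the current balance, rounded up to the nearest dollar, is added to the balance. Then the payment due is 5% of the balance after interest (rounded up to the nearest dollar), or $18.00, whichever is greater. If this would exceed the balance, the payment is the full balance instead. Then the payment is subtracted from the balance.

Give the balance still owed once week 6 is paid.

Week 1: opening $199.56; interest $4.00 → $203.56; payment $18.00; balance $185.56
Week 2: opening $185.56; interest $4.00 → $189.56; payment $18.00; balance $171.56
Week 3: opening $171.56; interest $4.00 → $175.56; payment $18.00; balance $157.56
Week 4: opening $157.56; interest $3.00 → $160.56; payment $18.00; balance $142.56
Week 5: opening $142.56; interest $3.00 → $145.56; payment $18.00; balance $127.56
Week 6: opening $127.56; interest $3.00 → $130.56; payment $18.00; balance $112.56

$112.56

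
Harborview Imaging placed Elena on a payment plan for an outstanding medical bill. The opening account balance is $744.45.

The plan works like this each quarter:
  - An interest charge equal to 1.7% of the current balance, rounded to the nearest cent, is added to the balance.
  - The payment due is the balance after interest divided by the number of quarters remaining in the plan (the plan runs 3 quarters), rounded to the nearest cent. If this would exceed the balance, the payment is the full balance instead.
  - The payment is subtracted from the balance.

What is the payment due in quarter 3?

Quarter 1: $744.45 +$12.66 interest = $757.11; pay $252.37 → $504.74
Quarter 2: $504.74 +$8.58 interest = $513.32; pay $256.66 → $256.66
Quarter 3: $256.66 +$4.36 interest = $261.02; pay $261.02 → $0.00

$261.02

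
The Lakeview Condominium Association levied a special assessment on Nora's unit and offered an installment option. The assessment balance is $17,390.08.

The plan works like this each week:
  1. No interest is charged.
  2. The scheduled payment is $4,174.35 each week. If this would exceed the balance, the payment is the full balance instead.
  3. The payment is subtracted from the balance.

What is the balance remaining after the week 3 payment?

Week 1: $17,390.08 − $4,174.35 → $13,215.73
Week 2: $13,215.73 − $4,174.35 → $9,041.38
Week 3: $9,041.38 − $4,174.35 → $4,867.03

$4,867.03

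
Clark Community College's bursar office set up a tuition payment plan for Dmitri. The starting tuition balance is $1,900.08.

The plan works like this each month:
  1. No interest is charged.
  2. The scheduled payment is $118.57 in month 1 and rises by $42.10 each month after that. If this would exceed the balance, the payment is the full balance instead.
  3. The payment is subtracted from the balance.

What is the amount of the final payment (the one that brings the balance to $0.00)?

# | Opening | Payment | End bal
1 | $1,900.08 | $118.57 | $1,781.51
2 | $1,781.51 | $160.67 | $1,620.84
3 | $1,620.84 | $202.77 | $1,418.07
4 | $1,418.07 | $244.87 | $1,173.20
5 | $1,173.20 | $286.97 | $886.23
6 | $886.23 | $329.07 | $557.16
7 | $557.16 | $371.17 | $185.99
8 | $185.99 | $185.99 | $0.00

$185.99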